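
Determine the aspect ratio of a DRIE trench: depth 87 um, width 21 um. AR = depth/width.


Step 1: AR = depth / width
Step 2: AR = 87 / 21
AR = 4.1


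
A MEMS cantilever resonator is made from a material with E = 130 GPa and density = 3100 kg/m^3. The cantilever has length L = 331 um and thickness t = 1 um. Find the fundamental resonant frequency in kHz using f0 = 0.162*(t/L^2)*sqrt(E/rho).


Step 1: Convert units to SI.
t_SI = 1e-6 m, L_SI = 331e-6 m
Step 2: Calculate sqrt(E/rho).
sqrt(130e9 / 3100) = 6475.76 m/s
Step 3: Compute f0.
f0 = 0.162 * 1e-6 / (331e-6)^2 * 6475.76 = 9575.2 Hz = 9.58 kHz


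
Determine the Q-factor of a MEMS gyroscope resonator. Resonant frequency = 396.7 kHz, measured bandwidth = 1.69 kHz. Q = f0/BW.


Step 1: Q = f0 / bandwidth
Step 2: Q = 396.7 / 1.69
Q = 234.7


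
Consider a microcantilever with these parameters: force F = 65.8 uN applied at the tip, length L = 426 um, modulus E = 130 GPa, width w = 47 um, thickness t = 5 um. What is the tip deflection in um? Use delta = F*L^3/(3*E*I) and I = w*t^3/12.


Step 1: Calculate the second moment of area.
I = w * t^3 / 12 = 47 * 5^3 / 12 = 489.5833 um^4
Step 2: Convert E to consistent units (1 GPa = 1000 uN/um^2).
E = 130 GPa = 130000 uN/um^2
Step 3: Calculate tip deflection.
delta = F * L^3 / (3 * E * I)
delta = 65.8 * 426^3 / (3 * 130000 * 489.5833)
delta = 26.6418 um


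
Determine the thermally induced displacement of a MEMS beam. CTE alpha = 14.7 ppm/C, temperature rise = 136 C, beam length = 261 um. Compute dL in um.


Step 1: Convert CTE: alpha = 14.7 ppm/C = 14.7e-6 /C
Step 2: dL = 14.7e-6 * 136 * 261
dL = 0.5218 um


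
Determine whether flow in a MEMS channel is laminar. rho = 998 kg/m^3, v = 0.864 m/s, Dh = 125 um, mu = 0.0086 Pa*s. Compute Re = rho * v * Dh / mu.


Step 1: Convert Dh to meters: Dh = 125e-6 m
Step 2: Re = rho * v * Dh / mu
Re = 998 * 0.864 * 125e-6 / 0.0086
Re = 12.533
Since Re = 12.533 is below ~2300, the flow is laminar.


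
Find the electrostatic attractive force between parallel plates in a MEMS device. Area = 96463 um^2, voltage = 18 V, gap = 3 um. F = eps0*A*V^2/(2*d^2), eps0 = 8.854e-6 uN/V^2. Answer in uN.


Step 1: Identify parameters.
eps0 = 8.854e-6 uN/V^2, A = 96463 um^2, V = 18 V, d = 3 um
Step 2: Compute V^2 = 18^2 = 324
Step 3: Compute d^2 = 3^2 = 9
Step 4: F = 0.5 * 8.854e-6 * 96463 * 324 / 9
F = 15.374 uN


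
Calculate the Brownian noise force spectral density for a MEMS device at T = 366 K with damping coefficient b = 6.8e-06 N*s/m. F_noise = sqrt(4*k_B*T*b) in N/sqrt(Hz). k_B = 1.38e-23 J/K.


Step 1: Compute 4 * k_B * T * b
= 4 * 1.38e-23 * 366 * 6.8e-06
= 1.3738e-25 N^2/Hz
Step 2: F_noise = sqrt(1.3738e-25)
F_noise = 3.71e-13 N/sqrt(Hz)


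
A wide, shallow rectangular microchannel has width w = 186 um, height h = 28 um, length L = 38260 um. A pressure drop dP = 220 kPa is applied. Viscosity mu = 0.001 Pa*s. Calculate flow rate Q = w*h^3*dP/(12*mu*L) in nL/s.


Step 1: Convert all dimensions to SI (meters).
w = 186e-6 m, h = 28e-6 m, L = 38260e-6 m, dP = 220e3 Pa
Step 2: Q = w * h^3 * dP / (12 * mu * L)
Q = 186e-6 * (28e-6)^3 * 220e3 / (12 * 0.001 * 38260e-6) = 1.95651647e-09 m^3/s
Step 3: Convert Q from m^3/s to nL/s (1 m^3 = 1e12 nL, so multiply by 1e12).
Q = 1956.516 nL/s


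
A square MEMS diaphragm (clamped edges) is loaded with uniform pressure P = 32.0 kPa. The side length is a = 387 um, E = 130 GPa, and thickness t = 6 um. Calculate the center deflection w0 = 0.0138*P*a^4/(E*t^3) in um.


Step 1: Convert pressure to compatible units (E is in GPa, so P in GPa).
P = 32.0 kPa = 32.0e-6 GPa
Step 2: Compute numerator: 0.0138 * P * a^4.
a^4 = 387^4 = 22430753361
numerator = 0.0138 * 32.0e-6 * 22430753361 = 9.90542e+03
Step 3: Compute denominator: E * t^3 = 130 * 6^3 = 28080
Step 4: w0 = numerator / denominator = 9.90542e+03 / 28080 = 0.3528 um


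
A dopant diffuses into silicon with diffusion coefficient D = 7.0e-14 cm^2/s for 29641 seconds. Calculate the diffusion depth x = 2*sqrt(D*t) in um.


Step 1: Compute D*t = 7.0e-14 * 29641 = 2.07487e-09 cm^2
Step 2: sqrt(D*t) = 4.5551e-05 cm
Step 3: x = 2 * 4.5551e-05 cm = 9.1102e-05 cm
Step 4: Convert to um (1 cm = 1e4 um): x = 0.911 um


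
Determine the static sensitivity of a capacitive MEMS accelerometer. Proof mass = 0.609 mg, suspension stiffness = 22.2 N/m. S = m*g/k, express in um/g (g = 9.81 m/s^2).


Step 1: Convert mass: m = 0.609 mg = 6.09e-07 kg
Step 2: S = m * g / k = 6.09e-07 * 9.81 / 22.2
Step 3: S = 2.69e-07 m/g
Step 4: Convert to um/g: S = 0.269 um/g


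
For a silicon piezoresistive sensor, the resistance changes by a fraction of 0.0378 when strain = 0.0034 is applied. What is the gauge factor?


Step 1: Identify values.
dR/R = 0.0378, strain = 0.0034
Step 2: GF = (dR/R) / strain = 0.0378 / 0.0034
GF = 11.1


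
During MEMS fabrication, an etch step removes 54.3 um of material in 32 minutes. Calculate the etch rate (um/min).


Step 1: Etch rate = depth / time
Step 2: rate = 54.3 / 32
rate = 1.697 um/min


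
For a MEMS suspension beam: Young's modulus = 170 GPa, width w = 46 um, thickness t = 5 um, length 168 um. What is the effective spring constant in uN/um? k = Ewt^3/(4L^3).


Step 1: Convert E to consistent units (1 GPa = 1000 uN/um^2).
E = 170 GPa = 170000 uN/um^2
Step 2: Compute t^3 = 5^3 = 125
Step 3: Compute L^3 = 168^3 = 4741632
Step 4: k = 170000 * 46 * 125 / (4 * 4741632)
k = 51.5382 uN/um


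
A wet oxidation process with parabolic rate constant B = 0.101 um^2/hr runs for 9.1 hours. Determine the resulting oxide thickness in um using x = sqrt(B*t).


Step 1: Compute B*t = 0.101 * 9.1 = 0.9191
Step 2: x = sqrt(0.9191)
x = 0.959 um


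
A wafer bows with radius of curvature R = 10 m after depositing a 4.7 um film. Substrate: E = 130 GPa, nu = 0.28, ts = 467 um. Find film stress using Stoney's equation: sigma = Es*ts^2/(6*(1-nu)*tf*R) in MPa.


Step 1: Compute numerator: Es * ts^2 = 130 * 467^2 = 28351570 (GPa*um^2)
Step 2: Compute denominator (R in um): 6*(1-nu)*tf*R = 6*0.72*4.7*10e6 = 203040000.0 (um^2)
Step 3: sigma (GPa) = 28351570 / 203040000.0 = 1.39635e-01 GPa
Step 4: Convert to MPa (x1000): sigma = 139.6 MPa


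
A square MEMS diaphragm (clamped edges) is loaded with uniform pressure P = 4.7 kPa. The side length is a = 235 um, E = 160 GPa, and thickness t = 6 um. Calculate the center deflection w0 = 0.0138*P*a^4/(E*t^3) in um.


Step 1: Convert pressure to compatible units (E is in GPa, so P in GPa).
P = 4.7 kPa = 4.7e-6 GPa
Step 2: Compute numerator: 0.0138 * P * a^4.
a^4 = 235^4 = 3049800625
numerator = 0.0138 * 4.7e-6 * 3049800625 = 1.978e+02
Step 3: Compute denominator: E * t^3 = 160 * 6^3 = 34560
Step 4: w0 = numerator / denominator = 1.978e+02 / 34560 = 0.0057 um


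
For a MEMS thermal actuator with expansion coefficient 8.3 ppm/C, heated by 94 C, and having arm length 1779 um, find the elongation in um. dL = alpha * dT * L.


Step 1: Convert CTE: alpha = 8.3 ppm/C = 8.3e-6 /C
Step 2: dL = 8.3e-6 * 94 * 1779
dL = 1.388 um


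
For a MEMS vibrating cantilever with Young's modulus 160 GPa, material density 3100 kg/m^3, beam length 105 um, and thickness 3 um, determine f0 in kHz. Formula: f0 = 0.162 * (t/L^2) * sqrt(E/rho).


Step 1: Convert units to SI.
t_SI = 3e-6 m, L_SI = 105e-6 m
Step 2: Calculate sqrt(E/rho).
sqrt(160e9 / 3100) = 7184.21 m/s
Step 3: Compute f0.
f0 = 0.162 * 3e-6 / (105e-6)^2 * 7184.21 = 316691.7 Hz = 316.69 kHz


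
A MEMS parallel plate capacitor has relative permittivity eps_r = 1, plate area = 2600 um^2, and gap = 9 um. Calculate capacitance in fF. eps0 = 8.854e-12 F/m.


Step 1: Convert area to m^2: A = 2600e-12 m^2
Step 2: Convert gap to m: d = 9e-6 m
Step 3: C = eps0 * eps_r * A / d
C = 8.854e-12 * 1 * 2600e-12 / 9e-6
Step 4: Convert to fF (multiply by 1e15).
C = 2.56 fF


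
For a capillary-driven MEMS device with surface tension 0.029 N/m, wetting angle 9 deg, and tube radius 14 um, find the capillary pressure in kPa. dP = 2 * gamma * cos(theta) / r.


Step 1: cos(9 deg) = 0.9877
Step 2: Convert r to m: r = 14e-6 m
Step 3: dP = 2 * 0.029 * 0.9877 / 14e-6 = 4091.9 Pa
Step 4: Convert Pa to kPa (divide by 1000).
dP = 4.09 kPa


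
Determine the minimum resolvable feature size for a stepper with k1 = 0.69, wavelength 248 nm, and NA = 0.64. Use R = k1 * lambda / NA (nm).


Step 1: Identify values: k1 = 0.69, lambda = 248 nm, NA = 0.64
Step 2: R = k1 * lambda / NA
R = 0.69 * 248 / 0.64
R = 267.4 nm


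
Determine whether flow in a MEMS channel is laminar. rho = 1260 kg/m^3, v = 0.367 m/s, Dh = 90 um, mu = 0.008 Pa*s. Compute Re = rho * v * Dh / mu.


Step 1: Convert Dh to meters: Dh = 90e-6 m
Step 2: Re = rho * v * Dh / mu
Re = 1260 * 0.367 * 90e-6 / 0.008
Re = 5.202
Since Re = 5.202 is below ~2300, the flow is laminar.


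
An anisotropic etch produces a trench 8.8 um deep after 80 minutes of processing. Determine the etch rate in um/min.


Step 1: Etch rate = depth / time
Step 2: rate = 8.8 / 80
rate = 0.11 um/min


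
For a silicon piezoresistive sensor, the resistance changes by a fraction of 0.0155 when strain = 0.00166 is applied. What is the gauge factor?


Step 1: Identify values.
dR/R = 0.0155, strain = 0.00166
Step 2: GF = (dR/R) / strain = 0.0155 / 0.00166
GF = 9.3


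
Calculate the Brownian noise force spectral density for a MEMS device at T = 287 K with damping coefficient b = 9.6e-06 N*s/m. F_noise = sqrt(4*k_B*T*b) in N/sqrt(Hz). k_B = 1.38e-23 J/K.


Step 1: Compute 4 * k_B * T * b
= 4 * 1.38e-23 * 287 * 9.6e-06
= 1.5209e-25 N^2/Hz
Step 2: F_noise = sqrt(1.5209e-25)
F_noise = 3.90e-13 N/sqrt(Hz)


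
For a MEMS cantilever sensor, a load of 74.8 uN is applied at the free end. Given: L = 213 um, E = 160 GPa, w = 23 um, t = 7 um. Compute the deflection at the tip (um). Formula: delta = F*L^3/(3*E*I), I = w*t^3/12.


Step 1: Calculate the second moment of area.
I = w * t^3 / 12 = 23 * 7^3 / 12 = 657.4167 um^4
Step 2: Convert E to consistent units (1 GPa = 1000 uN/um^2).
E = 160 GPa = 160000 uN/um^2
Step 3: Calculate tip deflection.
delta = F * L^3 / (3 * E * I)
delta = 74.8 * 213^3 / (3 * 160000 * 657.4167)
delta = 2.2906 um


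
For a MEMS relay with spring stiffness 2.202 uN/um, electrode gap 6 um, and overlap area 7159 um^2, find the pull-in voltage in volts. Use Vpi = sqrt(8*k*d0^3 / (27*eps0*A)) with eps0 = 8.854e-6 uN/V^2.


Step 1: Compute numerator: 8 * k * d0^3 = 8 * 2.202 * 6^3 = 3805.056
Step 2: Compute denominator: 27 * eps0 * A = 27 * 8.854e-6 * 7159 = 1.711416
Step 3: Vpi = sqrt(3805.056 / 1.711416)
Vpi = 47.15 V


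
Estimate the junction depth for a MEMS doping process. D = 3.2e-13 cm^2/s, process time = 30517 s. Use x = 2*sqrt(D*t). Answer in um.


Step 1: Compute D*t = 3.2e-13 * 30517 = 9.76544e-09 cm^2
Step 2: sqrt(D*t) = 9.88202e-05 cm
Step 3: x = 2 * 9.88202e-05 cm = 1.976404e-04 cm
Step 4: Convert to um (1 cm = 1e4 um): x = 1.976 um


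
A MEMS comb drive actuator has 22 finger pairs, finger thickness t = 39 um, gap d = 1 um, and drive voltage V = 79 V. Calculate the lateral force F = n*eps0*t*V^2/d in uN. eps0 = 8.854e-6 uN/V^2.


Step 1: Parameters: n=22, eps0=8.854e-6 uN/V^2, t=39 um, V=79 V, d=1 um
Step 2: V^2 = 6241
Step 3: F = 22 * 8.854e-6 * 39 * 6241 / 1
F = 47.411 uN


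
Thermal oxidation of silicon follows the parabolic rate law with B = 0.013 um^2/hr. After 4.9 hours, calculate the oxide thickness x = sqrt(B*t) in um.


Step 1: Compute B*t = 0.013 * 4.9 = 0.0637
Step 2: x = sqrt(0.0637)
x = 0.252 um


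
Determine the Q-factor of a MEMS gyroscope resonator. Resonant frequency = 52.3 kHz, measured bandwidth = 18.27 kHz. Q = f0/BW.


Step 1: Q = f0 / bandwidth
Step 2: Q = 52.3 / 18.27
Q = 2.9


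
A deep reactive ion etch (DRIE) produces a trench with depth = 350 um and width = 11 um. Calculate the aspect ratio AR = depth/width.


Step 1: AR = depth / width
Step 2: AR = 350 / 11
AR = 31.8


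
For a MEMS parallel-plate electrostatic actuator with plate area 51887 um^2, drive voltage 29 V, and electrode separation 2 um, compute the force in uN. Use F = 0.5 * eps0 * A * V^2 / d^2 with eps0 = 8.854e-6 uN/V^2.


Step 1: Identify parameters.
eps0 = 8.854e-6 uN/V^2, A = 51887 um^2, V = 29 V, d = 2 um
Step 2: Compute V^2 = 29^2 = 841
Step 3: Compute d^2 = 2^2 = 4
Step 4: F = 0.5 * 8.854e-6 * 51887 * 841 / 4
F = 48.295 uN


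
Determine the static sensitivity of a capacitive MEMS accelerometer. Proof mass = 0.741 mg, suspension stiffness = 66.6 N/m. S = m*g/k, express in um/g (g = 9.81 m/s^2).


Step 1: Convert mass: m = 0.741 mg = 7.41e-07 kg
Step 2: S = m * g / k = 7.41e-07 * 9.81 / 66.6
Step 3: S = 1.09e-07 m/g
Step 4: Convert to um/g: S = 0.109 um/g


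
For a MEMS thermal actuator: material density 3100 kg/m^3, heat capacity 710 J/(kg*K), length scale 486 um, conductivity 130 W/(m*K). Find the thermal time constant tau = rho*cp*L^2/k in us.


Step 1: Convert L to m: L = 486e-6 m
Step 2: L^2 = (486e-6)^2 = 2.36196e-07 m^2
Step 3: tau = 3100 * 710 * 2.36196e-07 / 130 = 3.99898e-03 s
Step 4: Convert to microseconds (multiply by 1e6).
tau = 3998.98 us


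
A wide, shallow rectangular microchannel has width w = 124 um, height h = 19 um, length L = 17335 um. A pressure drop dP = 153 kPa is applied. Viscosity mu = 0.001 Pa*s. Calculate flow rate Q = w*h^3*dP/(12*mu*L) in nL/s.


Step 1: Convert all dimensions to SI (meters).
w = 124e-6 m, h = 19e-6 m, L = 17335e-6 m, dP = 153e3 Pa
Step 2: Q = w * h^3 * dP / (12 * mu * L)
Q = 124e-6 * (19e-6)^3 * 153e3 / (12 * 0.001 * 17335e-6) = 6.255598e-10 m^3/s
Step 3: Convert Q from m^3/s to nL/s (1 m^3 = 1e12 nL, so multiply by 1e12).
Q = 625.56 nL/s


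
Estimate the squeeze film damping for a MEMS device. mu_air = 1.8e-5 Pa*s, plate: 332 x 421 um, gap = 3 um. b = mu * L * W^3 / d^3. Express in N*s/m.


Step 1: Convert to SI.
L = 332e-6 m, W = 421e-6 m, d = 3e-6 m
Step 2: W^3 = (421e-6)^3 = 7.46e-11 m^3
Step 3: d^3 = (3e-6)^3 = 2.70e-17 m^3
Step 4: b = 1.8e-5 * 332e-6 * 7.46e-11 / 2.70e-17
b = 1.65e-02 N*s/m


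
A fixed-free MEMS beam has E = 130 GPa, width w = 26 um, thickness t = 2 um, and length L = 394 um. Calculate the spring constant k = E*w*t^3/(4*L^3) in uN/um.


Step 1: Convert E to consistent units (1 GPa = 1000 uN/um^2).
E = 130 GPa = 130000 uN/um^2
Step 2: Compute t^3 = 2^3 = 8
Step 3: Compute L^3 = 394^3 = 61162984
Step 4: k = 130000 * 26 * 8 / (4 * 61162984)
k = 0.1105 uN/um


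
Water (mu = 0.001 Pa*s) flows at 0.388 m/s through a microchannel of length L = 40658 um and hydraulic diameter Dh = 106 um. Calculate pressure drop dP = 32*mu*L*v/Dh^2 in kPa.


Step 1: Convert to SI: L = 40658e-6 m, Dh = 106e-6 m
Step 2: dP = 32 * 0.001 * 40658e-6 * 0.388 / (106e-6)^2
Step 3: dP = 44927.89 Pa
Step 4: Convert to kPa: dP = 44.93 kPa


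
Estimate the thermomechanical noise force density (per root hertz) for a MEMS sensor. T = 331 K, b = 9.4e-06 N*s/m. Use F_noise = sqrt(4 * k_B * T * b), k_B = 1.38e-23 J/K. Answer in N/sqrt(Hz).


Step 1: Compute 4 * k_B * T * b
= 4 * 1.38e-23 * 331 * 9.4e-06
= 1.7175e-25 N^2/Hz
Step 2: F_noise = sqrt(1.7175e-25)
F_noise = 4.14e-13 N/sqrt(Hz)


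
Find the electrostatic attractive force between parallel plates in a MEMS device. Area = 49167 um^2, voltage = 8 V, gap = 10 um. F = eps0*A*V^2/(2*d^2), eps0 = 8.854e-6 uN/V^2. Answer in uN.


Step 1: Identify parameters.
eps0 = 8.854e-6 uN/V^2, A = 49167 um^2, V = 8 V, d = 10 um
Step 2: Compute V^2 = 8^2 = 64
Step 3: Compute d^2 = 10^2 = 100
Step 4: F = 0.5 * 8.854e-6 * 49167 * 64 / 100
F = 0.139 uN


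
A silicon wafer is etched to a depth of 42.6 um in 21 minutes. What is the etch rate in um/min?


Step 1: Etch rate = depth / time
Step 2: rate = 42.6 / 21
rate = 2.029 um/min


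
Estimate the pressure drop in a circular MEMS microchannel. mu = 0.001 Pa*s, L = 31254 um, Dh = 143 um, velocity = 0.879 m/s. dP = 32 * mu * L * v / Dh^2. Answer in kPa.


Step 1: Convert to SI: L = 31254e-6 m, Dh = 143e-6 m
Step 2: dP = 32 * 0.001 * 31254e-6 * 0.879 / (143e-6)^2
Step 3: dP = 42990.49 Pa
Step 4: Convert to kPa: dP = 42.99 kPa


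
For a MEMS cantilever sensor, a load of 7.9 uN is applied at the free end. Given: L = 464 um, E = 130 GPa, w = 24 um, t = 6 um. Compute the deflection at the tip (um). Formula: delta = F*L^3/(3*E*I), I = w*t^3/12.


Step 1: Calculate the second moment of area.
I = w * t^3 / 12 = 24 * 6^3 / 12 = 432.0 um^4
Step 2: Convert E to consistent units (1 GPa = 1000 uN/um^2).
E = 130 GPa = 130000 uN/um^2
Step 3: Calculate tip deflection.
delta = F * L^3 / (3 * E * I)
delta = 7.9 * 464^3 / (3 * 130000 * 432.0)
delta = 4.6842 um


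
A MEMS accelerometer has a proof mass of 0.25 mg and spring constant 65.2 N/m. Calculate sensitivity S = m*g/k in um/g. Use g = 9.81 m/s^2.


Step 1: Convert mass: m = 0.25 mg = 2.50e-07 kg
Step 2: S = m * g / k = 2.50e-07 * 9.81 / 65.2
Step 3: S = 3.76e-08 m/g
Step 4: Convert to um/g: S = 0.038 um/g


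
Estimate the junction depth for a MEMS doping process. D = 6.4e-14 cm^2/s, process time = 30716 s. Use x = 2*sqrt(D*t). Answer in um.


Step 1: Compute D*t = 6.4e-14 * 30716 = 1.965824e-09 cm^2
Step 2: sqrt(D*t) = 4.4338e-05 cm
Step 3: x = 2 * 4.4338e-05 cm = 8.8676e-05 cm
Step 4: Convert to um (1 cm = 1e4 um): x = 0.887 um


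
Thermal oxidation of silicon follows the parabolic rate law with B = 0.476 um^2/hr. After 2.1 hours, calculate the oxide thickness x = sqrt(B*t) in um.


Step 1: Compute B*t = 0.476 * 2.1 = 0.9996
Step 2: x = sqrt(0.9996)
x = 1.0 um


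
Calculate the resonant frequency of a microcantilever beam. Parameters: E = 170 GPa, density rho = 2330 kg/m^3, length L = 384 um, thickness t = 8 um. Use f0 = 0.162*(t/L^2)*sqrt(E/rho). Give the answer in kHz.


Step 1: Convert units to SI.
t_SI = 8e-6 m, L_SI = 384e-6 m
Step 2: Calculate sqrt(E/rho).
sqrt(170e9 / 2330) = 8541.74 m/s
Step 3: Compute f0.
f0 = 0.162 * 8e-6 / (384e-6)^2 * 8541.74 = 75073.9 Hz = 75.07 kHz


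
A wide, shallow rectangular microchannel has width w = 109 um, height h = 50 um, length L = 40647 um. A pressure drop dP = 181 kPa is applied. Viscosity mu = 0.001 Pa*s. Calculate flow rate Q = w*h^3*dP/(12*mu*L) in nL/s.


Step 1: Convert all dimensions to SI (meters).
w = 109e-6 m, h = 50e-6 m, L = 40647e-6 m, dP = 181e3 Pa
Step 2: Q = w * h^3 * dP / (12 * mu * L)
Q = 109e-6 * (50e-6)^3 * 181e3 / (12 * 0.001 * 40647e-6) = 5.0559799e-09 m^3/s
Step 3: Convert Q from m^3/s to nL/s (1 m^3 = 1e12 nL, so multiply by 1e12).
Q = 5055.98 nL/s


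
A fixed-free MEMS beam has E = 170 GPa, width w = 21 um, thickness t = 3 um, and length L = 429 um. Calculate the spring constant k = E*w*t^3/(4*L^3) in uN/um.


Step 1: Convert E to consistent units (1 GPa = 1000 uN/um^2).
E = 170 GPa = 170000 uN/um^2
Step 2: Compute t^3 = 3^3 = 27
Step 3: Compute L^3 = 429^3 = 78953589
Step 4: k = 170000 * 21 * 27 / (4 * 78953589)
k = 0.3052 uN/um


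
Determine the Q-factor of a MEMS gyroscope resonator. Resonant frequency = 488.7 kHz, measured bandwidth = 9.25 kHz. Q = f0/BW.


Step 1: Q = f0 / bandwidth
Step 2: Q = 488.7 / 9.25
Q = 52.8


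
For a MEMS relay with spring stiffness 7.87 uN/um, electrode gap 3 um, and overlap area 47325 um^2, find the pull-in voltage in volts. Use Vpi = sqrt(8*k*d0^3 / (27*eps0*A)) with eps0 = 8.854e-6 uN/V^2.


Step 1: Compute numerator: 8 * k * d0^3 = 8 * 7.87 * 3^3 = 1699.92
Step 2: Compute denominator: 27 * eps0 * A = 27 * 8.854e-6 * 47325 = 11.31342
Step 3: Vpi = sqrt(1699.92 / 11.31342)
Vpi = 12.26 V


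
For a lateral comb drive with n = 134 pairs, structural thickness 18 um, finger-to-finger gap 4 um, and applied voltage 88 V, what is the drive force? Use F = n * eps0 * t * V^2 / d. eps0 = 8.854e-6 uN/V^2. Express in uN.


Step 1: Parameters: n=134, eps0=8.854e-6 uN/V^2, t=18 um, V=88 V, d=4 um
Step 2: V^2 = 7744
Step 3: F = 134 * 8.854e-6 * 18 * 7744 / 4
F = 41.345 uN


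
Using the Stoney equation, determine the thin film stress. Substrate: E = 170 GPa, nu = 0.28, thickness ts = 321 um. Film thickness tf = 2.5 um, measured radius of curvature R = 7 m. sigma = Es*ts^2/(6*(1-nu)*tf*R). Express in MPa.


Step 1: Compute numerator: Es * ts^2 = 170 * 321^2 = 17516970 (GPa*um^2)
Step 2: Compute denominator (R in um): 6*(1-nu)*tf*R = 6*0.72*2.5*7e6 = 75600000.0 (um^2)
Step 3: sigma (GPa) = 17516970 / 75600000.0 = 2.31706e-01 GPa
Step 4: Convert to MPa (x1000): sigma = 231.7 MPa


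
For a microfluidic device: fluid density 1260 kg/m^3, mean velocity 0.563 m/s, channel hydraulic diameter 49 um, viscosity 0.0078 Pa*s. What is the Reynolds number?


Step 1: Convert Dh to meters: Dh = 49e-6 m
Step 2: Re = rho * v * Dh / mu
Re = 1260 * 0.563 * 49e-6 / 0.0078
Re = 4.456


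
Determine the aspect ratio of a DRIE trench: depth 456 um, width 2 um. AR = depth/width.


Step 1: AR = depth / width
Step 2: AR = 456 / 2
AR = 228.0


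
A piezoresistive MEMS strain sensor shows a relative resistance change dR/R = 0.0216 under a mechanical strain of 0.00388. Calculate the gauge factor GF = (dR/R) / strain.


Step 1: Identify values.
dR/R = 0.0216, strain = 0.00388
Step 2: GF = (dR/R) / strain = 0.0216 / 0.00388
GF = 5.6


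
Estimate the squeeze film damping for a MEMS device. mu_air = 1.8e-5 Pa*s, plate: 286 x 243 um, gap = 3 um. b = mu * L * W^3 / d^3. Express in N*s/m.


Step 1: Convert to SI.
L = 286e-6 m, W = 243e-6 m, d = 3e-6 m
Step 2: W^3 = (243e-6)^3 = 1.43e-11 m^3
Step 3: d^3 = (3e-6)^3 = 2.70e-17 m^3
Step 4: b = 1.8e-5 * 286e-6 * 1.43e-11 / 2.70e-17
b = 2.74e-03 N*s/m


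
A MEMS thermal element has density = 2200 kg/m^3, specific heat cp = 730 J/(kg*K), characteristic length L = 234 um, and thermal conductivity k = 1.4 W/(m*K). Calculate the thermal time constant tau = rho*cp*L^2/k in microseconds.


Step 1: Convert L to m: L = 234e-6 m
Step 2: L^2 = (234e-6)^2 = 5.4756e-08 m^2
Step 3: tau = 2200 * 730 * 5.4756e-08 / 1.4 = 6.281295429e-02 s
Step 4: Convert to microseconds (multiply by 1e6).
tau = 62812.954 us


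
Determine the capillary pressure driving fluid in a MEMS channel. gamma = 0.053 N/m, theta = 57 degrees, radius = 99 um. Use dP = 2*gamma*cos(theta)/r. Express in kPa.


Step 1: cos(57 deg) = 0.5446
Step 2: Convert r to m: r = 99e-6 m
Step 3: dP = 2 * 0.053 * 0.5446 / 99e-6 = 583.1 Pa
Step 4: Convert Pa to kPa (divide by 1000).
dP = 0.58 kPa


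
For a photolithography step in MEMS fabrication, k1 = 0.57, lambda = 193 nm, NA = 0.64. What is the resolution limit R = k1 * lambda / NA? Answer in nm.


Step 1: Identify values: k1 = 0.57, lambda = 193 nm, NA = 0.64
Step 2: R = k1 * lambda / NA
R = 0.57 * 193 / 0.64
R = 171.9 nm


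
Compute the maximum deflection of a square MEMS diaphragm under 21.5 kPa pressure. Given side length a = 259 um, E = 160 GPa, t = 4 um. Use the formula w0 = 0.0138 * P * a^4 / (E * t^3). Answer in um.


Step 1: Convert pressure to compatible units (E is in GPa, so P in GPa).
P = 21.5 kPa = 21.5e-6 GPa
Step 2: Compute numerator: 0.0138 * P * a^4.
a^4 = 259^4 = 4499860561
numerator = 0.0138 * 21.5e-6 * 4499860561 = 1.33511e+03
Step 3: Compute denominator: E * t^3 = 160 * 4^3 = 10240
Step 4: w0 = numerator / denominator = 1.33511e+03 / 10240 = 0.1304 um


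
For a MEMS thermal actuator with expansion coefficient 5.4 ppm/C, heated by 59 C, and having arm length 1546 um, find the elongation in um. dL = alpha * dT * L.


Step 1: Convert CTE: alpha = 5.4 ppm/C = 5.4e-6 /C
Step 2: dL = 5.4e-6 * 59 * 1546
dL = 0.4926 um


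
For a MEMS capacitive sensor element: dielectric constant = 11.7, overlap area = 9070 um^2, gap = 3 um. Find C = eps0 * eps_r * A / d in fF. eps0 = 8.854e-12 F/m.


Step 1: Convert area to m^2: A = 9070e-12 m^2
Step 2: Convert gap to m: d = 3e-6 m
Step 3: C = eps0 * eps_r * A / d
C = 8.854e-12 * 11.7 * 9070e-12 / 3e-6
Step 4: Convert to fF (multiply by 1e15).
C = 313.19 fF


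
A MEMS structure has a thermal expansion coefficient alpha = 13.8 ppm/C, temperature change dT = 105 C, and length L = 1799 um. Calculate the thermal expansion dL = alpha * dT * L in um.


Step 1: Convert CTE: alpha = 13.8 ppm/C = 13.8e-6 /C
Step 2: dL = 13.8e-6 * 105 * 1799
dL = 2.6068 um


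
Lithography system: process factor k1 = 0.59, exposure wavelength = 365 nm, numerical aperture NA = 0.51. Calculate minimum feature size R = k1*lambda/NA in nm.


Step 1: Identify values: k1 = 0.59, lambda = 365 nm, NA = 0.51
Step 2: R = k1 * lambda / NA
R = 0.59 * 365 / 0.51
R = 422.3 nm


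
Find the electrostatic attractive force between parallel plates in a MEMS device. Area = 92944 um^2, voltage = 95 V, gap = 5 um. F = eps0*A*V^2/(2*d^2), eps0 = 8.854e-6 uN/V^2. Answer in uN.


Step 1: Identify parameters.
eps0 = 8.854e-6 uN/V^2, A = 92944 um^2, V = 95 V, d = 5 um
Step 2: Compute V^2 = 95^2 = 9025
Step 3: Compute d^2 = 5^2 = 25
Step 4: F = 0.5 * 8.854e-6 * 92944 * 9025 / 25
F = 148.538 uN


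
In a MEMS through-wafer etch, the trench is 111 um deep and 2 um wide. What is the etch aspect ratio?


Step 1: AR = depth / width
Step 2: AR = 111 / 2
AR = 55.5


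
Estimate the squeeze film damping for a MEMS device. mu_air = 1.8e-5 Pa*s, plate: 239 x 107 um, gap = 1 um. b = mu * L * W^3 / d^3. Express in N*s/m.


Step 1: Convert to SI.
L = 239e-6 m, W = 107e-6 m, d = 1e-6 m
Step 2: W^3 = (107e-6)^3 = 1.23e-12 m^3
Step 3: d^3 = (1e-6)^3 = 1.00e-18 m^3
Step 4: b = 1.8e-5 * 239e-6 * 1.23e-12 / 1.00e-18
b = 5.27e-03 N*s/m


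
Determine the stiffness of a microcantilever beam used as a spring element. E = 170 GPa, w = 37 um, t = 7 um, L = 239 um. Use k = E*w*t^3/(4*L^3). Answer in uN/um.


Step 1: Convert E to consistent units (1 GPa = 1000 uN/um^2).
E = 170 GPa = 170000 uN/um^2
Step 2: Compute t^3 = 7^3 = 343
Step 3: Compute L^3 = 239^3 = 13651919
Step 4: k = 170000 * 37 * 343 / (4 * 13651919)
k = 39.5085 uN/um


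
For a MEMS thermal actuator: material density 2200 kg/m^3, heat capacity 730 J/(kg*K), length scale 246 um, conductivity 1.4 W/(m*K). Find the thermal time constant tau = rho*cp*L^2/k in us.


Step 1: Convert L to m: L = 246e-6 m
Step 2: L^2 = (246e-6)^2 = 6.0516e-08 m^2
Step 3: tau = 2200 * 730 * 6.0516e-08 / 1.4 = 6.942049714e-02 s
Step 4: Convert to microseconds (multiply by 1e6).
tau = 69420.497 us


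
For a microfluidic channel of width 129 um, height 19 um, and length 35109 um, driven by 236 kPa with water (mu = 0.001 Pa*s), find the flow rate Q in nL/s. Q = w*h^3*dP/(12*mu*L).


Step 1: Convert all dimensions to SI (meters).
w = 129e-6 m, h = 19e-6 m, L = 35109e-6 m, dP = 236e3 Pa
Step 2: Q = w * h^3 * dP / (12 * mu * L)
Q = 129e-6 * (19e-6)^3 * 236e3 / (12 * 0.001 * 35109e-6) = 4.9563596e-10 m^3/s
Step 3: Convert Q from m^3/s to nL/s (1 m^3 = 1e12 nL, so multiply by 1e12).
Q = 495.636 nL/s


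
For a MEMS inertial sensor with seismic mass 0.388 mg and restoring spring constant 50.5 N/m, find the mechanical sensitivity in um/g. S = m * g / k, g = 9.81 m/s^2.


Step 1: Convert mass: m = 0.388 mg = 3.88e-07 kg
Step 2: S = m * g / k = 3.88e-07 * 9.81 / 50.5
Step 3: S = 7.54e-08 m/g
Step 4: Convert to um/g: S = 0.075 um/g


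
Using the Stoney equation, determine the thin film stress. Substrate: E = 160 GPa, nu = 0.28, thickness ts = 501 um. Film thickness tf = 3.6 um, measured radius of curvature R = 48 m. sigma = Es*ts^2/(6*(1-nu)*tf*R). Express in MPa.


Step 1: Compute numerator: Es * ts^2 = 160 * 501^2 = 40160160 (GPa*um^2)
Step 2: Compute denominator (R in um): 6*(1-nu)*tf*R = 6*0.72*3.6*48e6 = 746496000.0 (um^2)
Step 3: sigma (GPa) = 40160160 / 746496000.0 = 5.3798e-02 GPa
Step 4: Convert to MPa (x1000): sigma = 53.8 MPa


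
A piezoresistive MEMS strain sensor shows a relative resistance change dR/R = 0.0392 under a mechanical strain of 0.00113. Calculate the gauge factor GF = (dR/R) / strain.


Step 1: Identify values.
dR/R = 0.0392, strain = 0.00113
Step 2: GF = (dR/R) / strain = 0.0392 / 0.00113
GF = 34.7


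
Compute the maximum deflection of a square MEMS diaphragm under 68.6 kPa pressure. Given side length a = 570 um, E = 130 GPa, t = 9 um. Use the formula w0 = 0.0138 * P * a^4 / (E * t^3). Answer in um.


Step 1: Convert pressure to compatible units (E is in GPa, so P in GPa).
P = 68.6 kPa = 68.6e-6 GPa
Step 2: Compute numerator: 0.0138 * P * a^4.
a^4 = 570^4 = 105560010000
numerator = 0.0138 * 68.6e-6 * 105560010000 = 9.993155e+04
Step 3: Compute denominator: E * t^3 = 130 * 9^3 = 94770
Step 4: w0 = numerator / denominator = 9.993155e+04 / 94770 = 1.0545 um


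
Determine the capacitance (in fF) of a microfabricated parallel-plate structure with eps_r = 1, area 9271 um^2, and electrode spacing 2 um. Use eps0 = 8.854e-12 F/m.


Step 1: Convert area to m^2: A = 9271e-12 m^2
Step 2: Convert gap to m: d = 2e-6 m
Step 3: C = eps0 * eps_r * A / d
C = 8.854e-12 * 1 * 9271e-12 / 2e-6
Step 4: Convert to fF (multiply by 1e15).
C = 41.04 fF


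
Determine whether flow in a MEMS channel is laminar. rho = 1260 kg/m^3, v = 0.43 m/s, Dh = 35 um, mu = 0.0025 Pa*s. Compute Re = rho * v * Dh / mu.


Step 1: Convert Dh to meters: Dh = 35e-6 m
Step 2: Re = rho * v * Dh / mu
Re = 1260 * 0.43 * 35e-6 / 0.0025
Re = 7.585
Since Re = 7.585 is below ~2300, the flow is laminar.


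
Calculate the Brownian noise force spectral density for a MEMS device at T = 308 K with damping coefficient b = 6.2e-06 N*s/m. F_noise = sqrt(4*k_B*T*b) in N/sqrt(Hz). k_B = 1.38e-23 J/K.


Step 1: Compute 4 * k_B * T * b
= 4 * 1.38e-23 * 308 * 6.2e-06
= 1.0541e-25 N^2/Hz
Step 2: F_noise = sqrt(1.0541e-25)
F_noise = 3.25e-13 N/sqrt(Hz)


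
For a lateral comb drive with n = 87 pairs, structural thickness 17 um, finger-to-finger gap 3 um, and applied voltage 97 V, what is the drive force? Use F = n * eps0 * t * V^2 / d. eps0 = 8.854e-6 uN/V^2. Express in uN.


Step 1: Parameters: n=87, eps0=8.854e-6 uN/V^2, t=17 um, V=97 V, d=3 um
Step 2: V^2 = 9409
Step 3: F = 87 * 8.854e-6 * 17 * 9409 / 3
F = 41.07 uN


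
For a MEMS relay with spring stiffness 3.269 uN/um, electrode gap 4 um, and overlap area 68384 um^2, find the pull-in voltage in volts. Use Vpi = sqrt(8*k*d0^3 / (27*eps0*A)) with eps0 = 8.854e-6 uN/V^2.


Step 1: Compute numerator: 8 * k * d0^3 = 8 * 3.269 * 4^3 = 1673.728
Step 2: Compute denominator: 27 * eps0 * A = 27 * 8.854e-6 * 68384 = 16.347742
Step 3: Vpi = sqrt(1673.728 / 16.347742)
Vpi = 10.12 V


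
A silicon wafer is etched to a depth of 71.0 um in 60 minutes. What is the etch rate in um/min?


Step 1: Etch rate = depth / time
Step 2: rate = 71.0 / 60
rate = 1.183 um/min


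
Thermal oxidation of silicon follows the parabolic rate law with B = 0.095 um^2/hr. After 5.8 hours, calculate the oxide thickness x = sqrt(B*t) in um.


Step 1: Compute B*t = 0.095 * 5.8 = 0.551
Step 2: x = sqrt(0.551)
x = 0.742 um


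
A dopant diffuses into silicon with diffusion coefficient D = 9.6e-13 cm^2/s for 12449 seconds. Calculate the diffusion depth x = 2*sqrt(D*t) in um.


Step 1: Compute D*t = 9.6e-13 * 12449 = 1.195104e-08 cm^2
Step 2: sqrt(D*t) = 1.09321e-04 cm
Step 3: x = 2 * 1.09321e-04 cm = 2.18642e-04 cm
Step 4: Convert to um (1 cm = 1e4 um): x = 2.186 um


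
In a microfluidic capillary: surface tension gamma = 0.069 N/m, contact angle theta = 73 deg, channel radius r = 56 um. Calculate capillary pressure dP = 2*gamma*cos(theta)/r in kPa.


Step 1: cos(73 deg) = 0.2924
Step 2: Convert r to m: r = 56e-6 m
Step 3: dP = 2 * 0.069 * 0.2924 / 56e-6 = 720.6 Pa
Step 4: Convert Pa to kPa (divide by 1000).
dP = 0.72 kPa


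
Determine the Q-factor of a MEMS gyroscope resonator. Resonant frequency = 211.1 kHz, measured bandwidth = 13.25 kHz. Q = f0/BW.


Step 1: Q = f0 / bandwidth
Step 2: Q = 211.1 / 13.25
Q = 15.9


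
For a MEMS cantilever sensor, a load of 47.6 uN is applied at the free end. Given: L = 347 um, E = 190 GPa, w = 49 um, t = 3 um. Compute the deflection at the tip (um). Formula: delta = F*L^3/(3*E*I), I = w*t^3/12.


Step 1: Calculate the second moment of area.
I = w * t^3 / 12 = 49 * 3^3 / 12 = 110.25 um^4
Step 2: Convert E to consistent units (1 GPa = 1000 uN/um^2).
E = 190 GPa = 190000 uN/um^2
Step 3: Calculate tip deflection.
delta = F * L^3 / (3 * E * I)
delta = 47.6 * 347^3 / (3 * 190000 * 110.25)
delta = 31.6477 um


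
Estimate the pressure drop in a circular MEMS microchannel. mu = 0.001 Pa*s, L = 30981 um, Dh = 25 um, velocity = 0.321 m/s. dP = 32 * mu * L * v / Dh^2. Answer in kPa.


Step 1: Convert to SI: L = 30981e-6 m, Dh = 25e-6 m
Step 2: dP = 32 * 0.001 * 30981e-6 * 0.321 / (25e-6)^2
Step 3: dP = 509178.93 Pa
Step 4: Convert to kPa: dP = 509.18 kPa


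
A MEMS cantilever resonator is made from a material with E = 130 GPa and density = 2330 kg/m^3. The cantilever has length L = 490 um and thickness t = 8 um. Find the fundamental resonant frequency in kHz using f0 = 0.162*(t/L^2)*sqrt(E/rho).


Step 1: Convert units to SI.
t_SI = 8e-6 m, L_SI = 490e-6 m
Step 2: Calculate sqrt(E/rho).
sqrt(130e9 / 2330) = 7469.54 m/s
Step 3: Compute f0.
f0 = 0.162 * 8e-6 / (490e-6)^2 * 7469.54 = 40318.7 Hz = 40.32 kHz


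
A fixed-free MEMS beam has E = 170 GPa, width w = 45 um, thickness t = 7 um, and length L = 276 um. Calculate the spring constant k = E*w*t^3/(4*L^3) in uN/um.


Step 1: Convert E to consistent units (1 GPa = 1000 uN/um^2).
E = 170 GPa = 170000 uN/um^2
Step 2: Compute t^3 = 7^3 = 343
Step 3: Compute L^3 = 276^3 = 21024576
Step 4: k = 170000 * 45 * 343 / (4 * 21024576)
k = 31.201 uN/um


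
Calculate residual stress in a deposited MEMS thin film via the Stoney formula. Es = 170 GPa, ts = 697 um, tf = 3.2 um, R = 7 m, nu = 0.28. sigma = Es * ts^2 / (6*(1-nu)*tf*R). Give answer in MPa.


Step 1: Compute numerator: Es * ts^2 = 170 * 697^2 = 82587530 (GPa*um^2)
Step 2: Compute denominator (R in um): 6*(1-nu)*tf*R = 6*0.72*3.2*7e6 = 96768000.0 (um^2)
Step 3: sigma (GPa) = 82587530 / 96768000.0 = 8.53459e-01 GPa
Step 4: Convert to MPa (x1000): sigma = 853.5 MPa


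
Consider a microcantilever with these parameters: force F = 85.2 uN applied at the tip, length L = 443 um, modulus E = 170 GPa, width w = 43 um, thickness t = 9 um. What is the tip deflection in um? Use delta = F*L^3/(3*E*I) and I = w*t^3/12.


Step 1: Calculate the second moment of area.
I = w * t^3 / 12 = 43 * 9^3 / 12 = 2612.25 um^4
Step 2: Convert E to consistent units (1 GPa = 1000 uN/um^2).
E = 170 GPa = 170000 uN/um^2
Step 3: Calculate tip deflection.
delta = F * L^3 / (3 * E * I)
delta = 85.2 * 443^3 / (3 * 170000 * 2612.25)
delta = 5.5599 um


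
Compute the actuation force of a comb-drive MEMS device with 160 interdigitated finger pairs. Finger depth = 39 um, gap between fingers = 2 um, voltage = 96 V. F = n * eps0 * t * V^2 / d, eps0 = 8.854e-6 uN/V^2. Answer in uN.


Step 1: Parameters: n=160, eps0=8.854e-6 uN/V^2, t=39 um, V=96 V, d=2 um
Step 2: V^2 = 9216
Step 3: F = 160 * 8.854e-6 * 39 * 9216 / 2
F = 254.587 uN


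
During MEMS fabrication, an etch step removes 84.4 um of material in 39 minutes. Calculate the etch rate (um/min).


Step 1: Etch rate = depth / time
Step 2: rate = 84.4 / 39
rate = 2.164 um/min


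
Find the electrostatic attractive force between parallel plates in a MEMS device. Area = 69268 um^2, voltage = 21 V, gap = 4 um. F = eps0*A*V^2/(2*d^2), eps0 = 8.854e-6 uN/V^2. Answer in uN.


Step 1: Identify parameters.
eps0 = 8.854e-6 uN/V^2, A = 69268 um^2, V = 21 V, d = 4 um
Step 2: Compute V^2 = 21^2 = 441
Step 3: Compute d^2 = 4^2 = 16
Step 4: F = 0.5 * 8.854e-6 * 69268 * 441 / 16
F = 8.452 uN


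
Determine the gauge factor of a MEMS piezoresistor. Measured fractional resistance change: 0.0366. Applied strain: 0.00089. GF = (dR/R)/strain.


Step 1: Identify values.
dR/R = 0.0366, strain = 0.00089
Step 2: GF = (dR/R) / strain = 0.0366 / 0.00089
GF = 41.1


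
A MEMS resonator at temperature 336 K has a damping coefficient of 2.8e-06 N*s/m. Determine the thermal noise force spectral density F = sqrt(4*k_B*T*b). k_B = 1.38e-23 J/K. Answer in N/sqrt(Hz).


Step 1: Compute 4 * k_B * T * b
= 4 * 1.38e-23 * 336 * 2.8e-06
= 5.1932e-26 N^2/Hz
Step 2: F_noise = sqrt(5.1932e-26)
F_noise = 2.28e-13 N/sqrt(Hz)


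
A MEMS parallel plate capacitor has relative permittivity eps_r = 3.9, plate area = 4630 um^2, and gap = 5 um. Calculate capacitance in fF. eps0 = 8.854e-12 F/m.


Step 1: Convert area to m^2: A = 4630e-12 m^2
Step 2: Convert gap to m: d = 5e-6 m
Step 3: C = eps0 * eps_r * A / d
C = 8.854e-12 * 3.9 * 4630e-12 / 5e-6
Step 4: Convert to fF (multiply by 1e15).
C = 31.98 fF


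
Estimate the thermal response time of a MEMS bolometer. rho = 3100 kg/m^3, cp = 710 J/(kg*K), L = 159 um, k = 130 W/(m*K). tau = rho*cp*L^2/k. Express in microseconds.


Step 1: Convert L to m: L = 159e-6 m
Step 2: L^2 = (159e-6)^2 = 2.5281e-08 m^2
Step 3: tau = 3100 * 710 * 2.5281e-08 / 130 = 4.2802678e-04 s
Step 4: Convert to microseconds (multiply by 1e6).
tau = 428.027 us


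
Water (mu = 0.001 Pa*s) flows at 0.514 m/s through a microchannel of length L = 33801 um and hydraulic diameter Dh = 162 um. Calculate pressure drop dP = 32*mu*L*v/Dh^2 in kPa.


Step 1: Convert to SI: L = 33801e-6 m, Dh = 162e-6 m
Step 2: dP = 32 * 0.001 * 33801e-6 * 0.514 / (162e-6)^2
Step 3: dP = 21184.23 Pa
Step 4: Convert to kPa: dP = 21.18 kPa


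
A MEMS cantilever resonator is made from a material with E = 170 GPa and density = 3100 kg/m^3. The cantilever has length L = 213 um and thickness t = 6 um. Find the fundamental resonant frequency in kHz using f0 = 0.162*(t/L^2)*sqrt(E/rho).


Step 1: Convert units to SI.
t_SI = 6e-6 m, L_SI = 213e-6 m
Step 2: Calculate sqrt(E/rho).
sqrt(170e9 / 3100) = 7405.32 m/s
Step 3: Compute f0.
f0 = 0.162 * 6e-6 / (213e-6)^2 * 7405.32 = 158653.9 Hz = 158.65 kHz


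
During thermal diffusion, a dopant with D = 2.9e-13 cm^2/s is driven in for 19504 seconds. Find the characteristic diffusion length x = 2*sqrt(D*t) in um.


Step 1: Compute D*t = 2.9e-13 * 19504 = 5.65616e-09 cm^2
Step 2: sqrt(D*t) = 7.52074e-05 cm
Step 3: x = 2 * 7.52074e-05 cm = 1.504148e-04 cm
Step 4: Convert to um (1 cm = 1e4 um): x = 1.504 um


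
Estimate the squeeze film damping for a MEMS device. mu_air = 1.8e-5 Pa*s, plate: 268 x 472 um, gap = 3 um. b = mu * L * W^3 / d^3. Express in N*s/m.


Step 1: Convert to SI.
L = 268e-6 m, W = 472e-6 m, d = 3e-6 m
Step 2: W^3 = (472e-6)^3 = 1.05e-10 m^3
Step 3: d^3 = (3e-6)^3 = 2.70e-17 m^3
Step 4: b = 1.8e-5 * 268e-6 * 1.05e-10 / 2.70e-17
b = 1.88e-02 N*s/m


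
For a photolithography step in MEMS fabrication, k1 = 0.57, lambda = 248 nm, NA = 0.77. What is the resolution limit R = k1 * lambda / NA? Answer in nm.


Step 1: Identify values: k1 = 0.57, lambda = 248 nm, NA = 0.77
Step 2: R = k1 * lambda / NA
R = 0.57 * 248 / 0.77
R = 183.6 nm


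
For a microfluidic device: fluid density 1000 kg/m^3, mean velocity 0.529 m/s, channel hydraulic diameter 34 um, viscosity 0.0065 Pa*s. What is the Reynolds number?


Step 1: Convert Dh to meters: Dh = 34e-6 m
Step 2: Re = rho * v * Dh / mu
Re = 1000 * 0.529 * 34e-6 / 0.0065
Re = 2.767


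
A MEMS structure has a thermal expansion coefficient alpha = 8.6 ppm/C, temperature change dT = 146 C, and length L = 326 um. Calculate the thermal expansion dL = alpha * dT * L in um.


Step 1: Convert CTE: alpha = 8.6 ppm/C = 8.6e-6 /C
Step 2: dL = 8.6e-6 * 146 * 326
dL = 0.4093 um


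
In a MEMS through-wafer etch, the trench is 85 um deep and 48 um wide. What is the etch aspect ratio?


Step 1: AR = depth / width
Step 2: AR = 85 / 48
AR = 1.8


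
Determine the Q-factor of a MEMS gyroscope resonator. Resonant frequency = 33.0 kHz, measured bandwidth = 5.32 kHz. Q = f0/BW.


Step 1: Q = f0 / bandwidth
Step 2: Q = 33.0 / 5.32
Q = 6.2


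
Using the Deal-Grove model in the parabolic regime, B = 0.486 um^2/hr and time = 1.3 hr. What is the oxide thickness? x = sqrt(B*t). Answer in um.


Step 1: Compute B*t = 0.486 * 1.3 = 0.6318
Step 2: x = sqrt(0.6318)
x = 0.795 um


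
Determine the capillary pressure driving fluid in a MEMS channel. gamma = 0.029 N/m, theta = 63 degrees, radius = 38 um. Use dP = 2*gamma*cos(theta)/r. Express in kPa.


Step 1: cos(63 deg) = 0.454
Step 2: Convert r to m: r = 38e-6 m
Step 3: dP = 2 * 0.029 * 0.454 / 38e-6 = 692.9 Pa
Step 4: Convert Pa to kPa (divide by 1000).
dP = 0.69 kPa
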